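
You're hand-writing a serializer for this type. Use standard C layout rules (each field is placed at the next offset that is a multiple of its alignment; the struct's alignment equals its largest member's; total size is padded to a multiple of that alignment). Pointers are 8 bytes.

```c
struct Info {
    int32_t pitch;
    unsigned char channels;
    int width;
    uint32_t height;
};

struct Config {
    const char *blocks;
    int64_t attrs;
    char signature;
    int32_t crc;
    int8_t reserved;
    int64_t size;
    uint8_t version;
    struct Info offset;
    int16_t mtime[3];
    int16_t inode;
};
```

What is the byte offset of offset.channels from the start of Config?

Info: 0..4  pitch  (4B, 4-aligned); 4..5  channels  (1B, 1-aligned); 5..8  -- padding (3B); 8..12  width  (4B, 4-aligned); 12..16  height  (4B, 4-aligned); sizeof = 16, alignof = 4
0..8  blocks  (8B, 8-aligned)
8..16  attrs  (8B, 8-aligned)
16..17  signature  (1B, 1-aligned)
17..20  -- padding (3B)
20..24  crc  (4B, 4-aligned)
24..25  reserved  (1B, 1-aligned)
25..32  -- padding (7B)
32..40  size  (8B, 8-aligned)
40..41  version  (1B, 1-aligned)
41..44  -- padding (3B)
44..60  offset  (16B, 4-aligned)
within Info: channels at 4
44 + 4 = 48

48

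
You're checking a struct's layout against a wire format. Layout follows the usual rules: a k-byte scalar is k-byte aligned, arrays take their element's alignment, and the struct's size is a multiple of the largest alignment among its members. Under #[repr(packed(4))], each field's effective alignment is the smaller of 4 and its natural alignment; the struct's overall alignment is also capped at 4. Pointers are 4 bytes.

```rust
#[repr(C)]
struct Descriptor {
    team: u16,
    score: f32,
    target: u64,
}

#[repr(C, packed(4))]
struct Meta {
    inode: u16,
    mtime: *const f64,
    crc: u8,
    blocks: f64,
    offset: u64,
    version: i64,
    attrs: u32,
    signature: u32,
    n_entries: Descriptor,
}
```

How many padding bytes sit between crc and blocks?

Descriptor: team at 0 (size 2, align 2) → ends 2; pad 2 to align 4 for score; score at 4 (size 4, align 4) → ends 8; target at 8 (size 8, align 8) → ends 16; total 16 bytes, alignment 8
inode at 0 (size 2, align 2) → ends 2
pad 2 to align 4 for mtime
mtime at 4 (size 4, align 4) → ends 8
crc at 8 (size 1, align 1) → ends 9
pad 3 to align 4 for blocks
blocks at 12 (size 8, align 4) → ends 20

3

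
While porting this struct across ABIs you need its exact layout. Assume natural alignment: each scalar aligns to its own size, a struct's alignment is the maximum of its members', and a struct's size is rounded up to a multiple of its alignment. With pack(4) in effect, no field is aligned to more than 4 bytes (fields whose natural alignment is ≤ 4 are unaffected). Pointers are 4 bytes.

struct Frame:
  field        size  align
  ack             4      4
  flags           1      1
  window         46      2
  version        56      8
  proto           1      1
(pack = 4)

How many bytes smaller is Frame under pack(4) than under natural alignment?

natural layout:
  @0: ack [4B, align 4] → 4
  @4: flags [1B, align 1] → 5
  +1 pad (align 2)
  @6: window [46B, align 2] → 52
  +4 pad (align 8)
  @56: version [56B, align 8] → 112
  @112: proto [1B, align 1] → 113
  +7 tail pad (align 8)
  size 120, align 8
packed(4) layout:
  @0: ack [4B, align 4] → 4
  @4: flags [1B, align 1] → 5
  +1 pad (align 2)
  @6: window [46B, align 2] → 52
  @52: version [56B, align 4] → 108
  @108: proto [1B, align 1] → 109
  +3 tail pad (align 4)
  size 112, align 4
120 − 112 = 8

8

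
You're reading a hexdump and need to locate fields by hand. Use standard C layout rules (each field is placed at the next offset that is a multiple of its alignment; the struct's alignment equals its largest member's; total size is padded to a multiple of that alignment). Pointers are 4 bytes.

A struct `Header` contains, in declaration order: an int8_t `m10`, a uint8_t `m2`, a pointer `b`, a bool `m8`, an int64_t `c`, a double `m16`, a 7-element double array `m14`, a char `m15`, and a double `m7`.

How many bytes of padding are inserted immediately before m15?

0..1  m10  (1B, 1-aligned)
1..2  m2  (1B, 1-aligned)
2..4  -- padding (2B)
4..8  b  (4B, 4-aligned)
8..9  m8  (1B, 1-aligned)
9..16  -- padding (7B)
16..24  c  (8B, 8-aligned)
24..32  m16  (8B, 8-aligned)
32..88  m14  (56B, 8-aligned)
88..89  m15  (1B, 1-aligned)

0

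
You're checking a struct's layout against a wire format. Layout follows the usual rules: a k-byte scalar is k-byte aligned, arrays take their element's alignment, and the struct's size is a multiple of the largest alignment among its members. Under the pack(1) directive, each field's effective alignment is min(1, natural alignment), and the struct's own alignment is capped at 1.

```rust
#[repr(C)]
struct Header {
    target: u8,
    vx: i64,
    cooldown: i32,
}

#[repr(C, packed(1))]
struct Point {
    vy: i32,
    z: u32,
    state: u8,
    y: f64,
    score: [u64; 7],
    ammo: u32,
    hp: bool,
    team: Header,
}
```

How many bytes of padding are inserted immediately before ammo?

Header: @0: target [1B, align 1] → 1; +7 pad (align 8); @8: vx [8B, align 8] → 16; @16: cooldown [4B, align 4] → 20; +4 tail pad (align 8); size 24, align 8
@0: vy [4B, align 1] → 4
@4: z [4B, align 1] → 8
@8: state [1B, align 1] → 9
@9: y [8B, align 1] → 17
@17: score [56B, align 1] → 73
@73: ammo [4B, align 1] → 77

0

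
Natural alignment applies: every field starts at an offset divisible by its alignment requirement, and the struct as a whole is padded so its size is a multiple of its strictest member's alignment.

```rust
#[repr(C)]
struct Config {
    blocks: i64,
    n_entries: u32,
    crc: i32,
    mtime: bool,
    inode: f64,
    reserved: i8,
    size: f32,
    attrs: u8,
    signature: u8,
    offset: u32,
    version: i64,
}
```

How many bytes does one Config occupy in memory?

56

@0: blocks [8B, align 8] → 8
@8: n_entries [4B, align 4] → 12
@12: crc [4B, align 4] → 16
@16: mtime [1B, align 1] → 17
+7 pad (align 8)
@24: inode [8B, align 8] → 32
@32: reserved [1B, align 1] → 33
+3 pad (align 4)
@36: size [4B, align 4] → 40
@40: attrs [1B, align 1] → 41
@41: signature [1B, align 1] → 42
+2 pad (align 4)
@44: offset [4B, align 4] → 48
@48: version [8B, align 8] → 56
size 56, align 8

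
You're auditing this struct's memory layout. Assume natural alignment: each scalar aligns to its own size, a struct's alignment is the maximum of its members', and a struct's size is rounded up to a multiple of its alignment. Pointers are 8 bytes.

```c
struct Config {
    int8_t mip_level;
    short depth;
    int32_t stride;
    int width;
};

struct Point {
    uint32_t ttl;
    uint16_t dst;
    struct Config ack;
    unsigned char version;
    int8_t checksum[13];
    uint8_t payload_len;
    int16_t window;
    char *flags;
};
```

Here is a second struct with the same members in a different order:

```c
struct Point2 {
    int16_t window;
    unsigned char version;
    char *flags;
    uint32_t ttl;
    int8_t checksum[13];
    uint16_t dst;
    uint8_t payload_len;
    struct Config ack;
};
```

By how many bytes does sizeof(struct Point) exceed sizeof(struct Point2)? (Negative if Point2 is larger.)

Config: mip_level at 0 (size 1, align 1) → ends 1; pad 1 to align 2 for depth; depth at 2 (size 2, align 2) → ends 4; stride at 4 (size 4, align 4) → ends 8; width at 8 (size 4, align 4) → ends 12; total 12 bytes, alignment 4
ttl at 0 (size 4, align 4) → ends 4
dst at 4 (size 2, align 2) → ends 6
pad 2 to align 4 for ack
ack at 8 (size 12, align 4) → ends 20
version at 20 (size 1, align 1) → ends 21
checksum at 21 (size 13, align 1) → ends 34
payload_len at 34 (size 1, align 1) → ends 35
pad 1 to align 2 for window
window at 36 (size 2, align 2) → ends 38
pad 2 to align 8 for flags
flags at 40 (size 8, align 8) → ends 48
total 48 bytes, alignment 8
— Point2 —
window at 0 (size 2, align 2) → ends 2
version at 2 (size 1, align 1) → ends 3
pad 5 to align 8 for flags
flags at 8 (size 8, align 8) → ends 16
ttl at 16 (size 4, align 4) → ends 20
checksum at 20 (size 13, align 1) → ends 33
pad 1 to align 2 for dst
dst at 34 (size 2, align 2) → ends 36
payload_len at 36 (size 1, align 1) → ends 37
pad 3 to align 4 for ack
ack at 40 (size 12, align 4) → ends 52
tail pad 4 to reach multiple of 8
total 56 bytes, alignment 8
48 − 56 = -8

-8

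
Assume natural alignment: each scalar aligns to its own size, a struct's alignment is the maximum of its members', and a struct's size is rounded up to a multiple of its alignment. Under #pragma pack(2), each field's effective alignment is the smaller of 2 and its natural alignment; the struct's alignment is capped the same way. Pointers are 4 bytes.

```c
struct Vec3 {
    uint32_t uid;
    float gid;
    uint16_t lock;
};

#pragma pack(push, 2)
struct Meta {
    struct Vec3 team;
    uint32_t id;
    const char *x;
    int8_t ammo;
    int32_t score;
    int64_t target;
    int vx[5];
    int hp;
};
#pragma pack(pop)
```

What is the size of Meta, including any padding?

Vec3: @0: uid [4B, align 4] → 4; @4: gid [4B, align 4] → 8; @8: lock [2B, align 2] → 10; +2 tail pad (align 4); size 12, align 4
@0: team [12B, align 2] → 12
@12: id [4B, align 2] → 16
@16: x [4B, align 2] → 20
@20: ammo [1B, align 1] → 21
+1 pad (align 2)
@22: score [4B, align 2] → 26
@26: target [8B, align 2] → 34
@34: vx [20B, align 2] → 54
@54: hp [4B, align 2] → 58
size 58, align 2

58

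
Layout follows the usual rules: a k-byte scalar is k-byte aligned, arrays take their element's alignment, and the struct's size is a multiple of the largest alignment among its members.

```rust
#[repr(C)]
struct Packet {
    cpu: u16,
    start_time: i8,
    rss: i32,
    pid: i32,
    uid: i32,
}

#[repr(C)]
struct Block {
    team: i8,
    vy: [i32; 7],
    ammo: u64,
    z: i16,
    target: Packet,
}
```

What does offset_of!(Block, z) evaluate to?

Packet: @0: cpu [2B, align 2] → 2; @2: start_time [1B, align 1] → 3; +1 pad (align 4); @4: rss [4B, align 4] → 8; @8: pid [4B, align 4] → 12; @12: uid [4B, align 4] → 16; size 16, align 4
@0: team [1B, align 1] → 1
+3 pad (align 4)
@4: vy [28B, align 4] → 32
@32: ammo [8B, align 8] → 40
@40: z [2B, align 2] → 42

40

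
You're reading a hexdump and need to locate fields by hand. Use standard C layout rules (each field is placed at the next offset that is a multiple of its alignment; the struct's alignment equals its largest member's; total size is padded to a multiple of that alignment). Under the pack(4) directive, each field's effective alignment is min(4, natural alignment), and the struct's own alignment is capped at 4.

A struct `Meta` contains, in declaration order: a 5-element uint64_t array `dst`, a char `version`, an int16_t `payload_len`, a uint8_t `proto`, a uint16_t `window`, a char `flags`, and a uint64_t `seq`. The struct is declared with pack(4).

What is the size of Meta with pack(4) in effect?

0..40  dst  (40B, 4-aligned)
40..41  version  (1B, 1-aligned)
41..42  -- padding (1B)
42..44  payload_len  (2B, 2-aligned)
44..45  proto  (1B, 1-aligned)
45..46  -- padding (1B)
46..48  window  (2B, 2-aligned)
48..49  flags  (1B, 1-aligned)
49..52  -- padding (3B)
52..60  seq  (8B, 4-aligned)
sizeof = 60, alignof = 4

60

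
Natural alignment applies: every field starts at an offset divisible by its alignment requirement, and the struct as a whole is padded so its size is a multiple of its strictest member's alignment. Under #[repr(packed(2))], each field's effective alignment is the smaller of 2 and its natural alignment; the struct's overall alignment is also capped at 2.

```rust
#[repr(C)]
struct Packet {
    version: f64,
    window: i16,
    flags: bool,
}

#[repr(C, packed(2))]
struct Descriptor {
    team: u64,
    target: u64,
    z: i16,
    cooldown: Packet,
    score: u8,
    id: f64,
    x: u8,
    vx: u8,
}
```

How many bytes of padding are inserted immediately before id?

Packet: @0: version [8B, align 8] → 8; @8: window [2B, align 2] → 10; @10: flags [1B, align 1] → 11; +5 tail pad (align 8); size 16, align 8
@0: team [8B, align 2] → 8
@8: target [8B, align 2] → 16
@16: z [2B, align 2] → 18
@18: cooldown [16B, align 2] → 34
@34: score [1B, align 1] → 35
+1 pad (align 2)
@36: id [8B, align 2] → 44

1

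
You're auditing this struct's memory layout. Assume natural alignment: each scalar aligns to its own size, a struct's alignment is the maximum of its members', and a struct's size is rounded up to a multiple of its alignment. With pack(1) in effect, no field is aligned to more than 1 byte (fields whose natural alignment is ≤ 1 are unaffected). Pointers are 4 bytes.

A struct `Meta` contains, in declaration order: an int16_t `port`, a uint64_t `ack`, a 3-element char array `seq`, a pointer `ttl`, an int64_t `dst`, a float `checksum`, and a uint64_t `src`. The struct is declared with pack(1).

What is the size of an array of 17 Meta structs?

629

port at 0 (size 2, align 1) → ends 2
ack at 2 (size 8, align 1) → ends 10
seq at 10 (size 3, align 1) → ends 13
ttl at 13 (size 4, align 1) → ends 17
dst at 17 (size 8, align 1) → ends 25
checksum at 25 (size 4, align 1) → ends 29
src at 29 (size 8, align 1) → ends 37
total 37 bytes, alignment 1
array of 17: 17 × 37 = 629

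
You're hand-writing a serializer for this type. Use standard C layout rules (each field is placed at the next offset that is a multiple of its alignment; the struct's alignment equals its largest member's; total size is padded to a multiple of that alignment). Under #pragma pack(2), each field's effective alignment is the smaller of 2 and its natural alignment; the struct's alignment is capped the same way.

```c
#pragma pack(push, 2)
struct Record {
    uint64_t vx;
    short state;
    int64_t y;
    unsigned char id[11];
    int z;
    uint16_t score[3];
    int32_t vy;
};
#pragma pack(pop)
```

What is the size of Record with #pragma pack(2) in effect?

44

vx at 0 (size 8, align 2) → ends 8
state at 8 (size 2, align 2) → ends 10
y at 10 (size 8, align 2) → ends 18
id at 18 (size 11, align 1) → ends 29
pad 1 to align 2 for z
z at 30 (size 4, align 2) → ends 34
score at 34 (size 6, align 2) → ends 40
vy at 40 (size 4, align 2) → ends 44
total 44 bytes, alignment 2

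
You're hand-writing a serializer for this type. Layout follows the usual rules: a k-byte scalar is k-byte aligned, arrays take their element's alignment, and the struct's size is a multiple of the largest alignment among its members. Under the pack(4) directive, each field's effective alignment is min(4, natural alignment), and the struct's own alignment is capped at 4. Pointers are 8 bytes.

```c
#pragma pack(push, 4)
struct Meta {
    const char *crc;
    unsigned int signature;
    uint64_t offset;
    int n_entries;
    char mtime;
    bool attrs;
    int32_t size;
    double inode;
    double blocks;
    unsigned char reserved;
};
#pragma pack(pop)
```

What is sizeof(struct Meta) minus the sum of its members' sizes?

0..8  crc  (8B, 4-aligned)
8..12  signature  (4B, 4-aligned)
12..20  offset  (8B, 4-aligned)
20..24  n_entries  (4B, 4-aligned)
24..25  mtime  (1B, 1-aligned)
25..26  attrs  (1B, 1-aligned)
26..28  -- padding (2B)
28..32  size  (4B, 4-aligned)
32..40  inode  (8B, 4-aligned)
40..48  blocks  (8B, 4-aligned)
48..49  reserved  (1B, 1-aligned)
49..52  -- tail padding (3B)
sizeof = 52, alignof = 4
data bytes 47, size 52 → padding 5

5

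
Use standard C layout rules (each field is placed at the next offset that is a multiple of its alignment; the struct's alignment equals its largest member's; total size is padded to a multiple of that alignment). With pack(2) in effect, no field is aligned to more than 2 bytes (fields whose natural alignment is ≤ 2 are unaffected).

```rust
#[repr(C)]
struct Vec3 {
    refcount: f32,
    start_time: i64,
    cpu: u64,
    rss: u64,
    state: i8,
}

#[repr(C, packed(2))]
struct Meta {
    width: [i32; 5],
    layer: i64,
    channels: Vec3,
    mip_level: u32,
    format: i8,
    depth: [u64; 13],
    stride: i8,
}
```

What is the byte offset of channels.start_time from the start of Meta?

Vec3: @0: refcount [4B, align 4] → 4; +4 pad (align 8); @8: start_time [8B, align 8] → 16; @16: cpu [8B, align 8] → 24; @24: rss [8B, align 8] → 32; @32: state [1B, align 1] → 33; +7 tail pad (align 8); size 40, align 8
@0: width [20B, align 2] → 20
@20: layer [8B, align 2] → 28
@28: channels [40B, align 2] → 68
within Vec3: start_time at 8
28 + 8 = 36

36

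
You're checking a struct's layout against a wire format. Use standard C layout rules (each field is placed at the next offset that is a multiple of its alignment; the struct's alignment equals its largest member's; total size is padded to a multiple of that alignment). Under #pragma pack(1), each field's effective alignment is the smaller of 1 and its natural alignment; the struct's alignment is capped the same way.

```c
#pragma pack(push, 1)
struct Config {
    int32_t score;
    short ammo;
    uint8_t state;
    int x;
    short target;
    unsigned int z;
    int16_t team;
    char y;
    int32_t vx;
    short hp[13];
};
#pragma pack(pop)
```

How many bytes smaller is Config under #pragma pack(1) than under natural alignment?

natural layout:
  @0: score [4B, align 4] → 4
  @4: ammo [2B, align 2] → 6
  @6: state [1B, align 1] → 7
  +1 pad (align 4)
  @8: x [4B, align 4] → 12
  @12: target [2B, align 2] → 14
  +2 pad (align 4)
  @16: z [4B, align 4] → 20
  @20: team [2B, align 2] → 22
  @22: y [1B, align 1] → 23
  +1 pad (align 4)
  @24: vx [4B, align 4] → 28
  @28: hp [26B, align 2] → 54
  +2 tail pad (align 4)
  size 56, align 4
packed(1) layout:
  @0: score [4B, align 1] → 4
  @4: ammo [2B, align 1] → 6
  @6: state [1B, align 1] → 7
  @7: x [4B, align 1] → 11
  @11: target [2B, align 1] → 13
  @13: z [4B, align 1] → 17
  @17: team [2B, align 1] → 19
  @19: y [1B, align 1] → 20
  @20: vx [4B, align 1] → 24
  @24: hp [26B, align 1] → 50
  size 50, align 1
56 − 50 = 6

6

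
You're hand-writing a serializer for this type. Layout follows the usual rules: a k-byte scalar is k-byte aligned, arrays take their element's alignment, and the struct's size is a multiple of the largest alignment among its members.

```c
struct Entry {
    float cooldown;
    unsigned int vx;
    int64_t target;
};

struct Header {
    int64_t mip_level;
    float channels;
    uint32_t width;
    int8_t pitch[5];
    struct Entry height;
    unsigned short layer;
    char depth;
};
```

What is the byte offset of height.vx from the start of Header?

Entry: 0..4  cooldown  (4B, 4-aligned); 4..8  vx  (4B, 4-aligned); 8..16  target  (8B, 8-aligned); sizeof = 16, alignof = 8
0..8  mip_level  (8B, 8-aligned)
8..12  channels  (4B, 4-aligned)
12..16  width  (4B, 4-aligned)
16..21  pitch  (5B, 1-aligned)
21..24  -- padding (3B)
24..40  height  (16B, 8-aligned)
within Entry: vx at 4
24 + 4 = 28

28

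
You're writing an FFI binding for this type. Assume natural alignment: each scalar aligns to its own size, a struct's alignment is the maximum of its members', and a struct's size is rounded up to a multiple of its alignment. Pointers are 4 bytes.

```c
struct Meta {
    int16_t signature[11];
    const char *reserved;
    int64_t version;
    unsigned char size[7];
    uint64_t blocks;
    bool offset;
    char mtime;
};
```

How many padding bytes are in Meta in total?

signature at 0 (size 22, align 2) → ends 22
pad 2 to align 4 for reserved
reserved at 24 (size 4, align 4) → ends 28
pad 4 to align 8 for version
version at 32 (size 8, align 8) → ends 40
size at 40 (size 7, align 1) → ends 47
pad 1 to align 8 for blocks
blocks at 48 (size 8, align 8) → ends 56
offset at 56 (size 1, align 1) → ends 57
mtime at 57 (size 1, align 1) → ends 58
tail pad 6 to reach multiple of 8
total 64 bytes, alignment 8
data bytes 51, size 64 → padding 13

13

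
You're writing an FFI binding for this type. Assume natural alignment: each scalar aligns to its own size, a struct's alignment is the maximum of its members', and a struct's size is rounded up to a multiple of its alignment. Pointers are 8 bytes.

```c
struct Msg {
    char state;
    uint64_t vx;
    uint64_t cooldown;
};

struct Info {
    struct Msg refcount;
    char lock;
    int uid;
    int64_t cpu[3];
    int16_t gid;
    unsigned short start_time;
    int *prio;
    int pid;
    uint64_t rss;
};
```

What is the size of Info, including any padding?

Msg: @0: state [1B, align 1] → 1; +7 pad (align 8); @8: vx [8B, align 8] → 16; @16: cooldown [8B, align 8] → 24; size 24, align 8
@0: refcount [24B, align 8] → 24
@24: lock [1B, align 1] → 25
+3 pad (align 4)
@28: uid [4B, align 4] → 32
@32: cpu [24B, align 8] → 56
@56: gid [2B, align 2] → 58
@58: start_time [2B, align 2] → 60
+4 pad (align 8)
@64: prio [8B, align 8] → 72
@72: pid [4B, align 4] → 76
+4 pad (align 8)
@80: rss [8B, align 8] → 88
size 88, align 8

88 bytes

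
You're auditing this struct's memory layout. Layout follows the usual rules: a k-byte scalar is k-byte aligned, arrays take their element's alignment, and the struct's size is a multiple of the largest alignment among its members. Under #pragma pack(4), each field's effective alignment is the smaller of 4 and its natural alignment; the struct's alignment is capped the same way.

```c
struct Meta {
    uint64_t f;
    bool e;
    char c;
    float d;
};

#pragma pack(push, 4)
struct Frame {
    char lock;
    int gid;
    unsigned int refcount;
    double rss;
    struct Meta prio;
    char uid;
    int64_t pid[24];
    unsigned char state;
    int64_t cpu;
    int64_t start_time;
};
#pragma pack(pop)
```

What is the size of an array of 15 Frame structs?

Meta: f at 0 (size 8, align 8) → ends 8; e at 8 (size 1, align 1) → ends 9; c at 9 (size 1, align 1) → ends 10; pad 2 to align 4 for d; d at 12 (size 4, align 4) → ends 16; total 16 bytes, alignment 8
lock at 0 (size 1, align 1) → ends 1
pad 3 to align 4 for gid
gid at 4 (size 4, align 4) → ends 8
refcount at 8 (size 4, align 4) → ends 12
rss at 12 (size 8, align 4) → ends 20
prio at 20 (size 16, align 4) → ends 36
uid at 36 (size 1, align 1) → ends 37
pad 3 to align 4 for pid
pid at 40 (size 192, align 4) → ends 232
state at 232 (size 1, align 1) → ends 233
pad 3 to align 4 for cpu
cpu at 236 (size 8, align 4) → ends 244
start_time at 244 (size 8, align 4) → ends 252
total 252 bytes, alignment 4
array of 15: 15 × 252 = 3780

3780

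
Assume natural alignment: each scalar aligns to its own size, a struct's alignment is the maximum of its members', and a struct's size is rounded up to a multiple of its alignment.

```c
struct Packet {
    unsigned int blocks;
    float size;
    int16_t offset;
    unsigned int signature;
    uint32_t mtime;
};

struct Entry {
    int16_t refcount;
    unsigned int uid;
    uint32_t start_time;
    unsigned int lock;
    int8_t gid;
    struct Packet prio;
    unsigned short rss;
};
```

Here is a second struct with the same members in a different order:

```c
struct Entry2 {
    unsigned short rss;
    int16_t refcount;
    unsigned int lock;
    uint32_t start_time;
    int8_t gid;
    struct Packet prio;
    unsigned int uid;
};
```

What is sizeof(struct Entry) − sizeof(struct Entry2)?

Packet: @0: blocks [4B, align 4] → 4; @4: size [4B, align 4] → 8; @8: offset [2B, align 2] → 10; +2 pad (align 4); @12: signature [4B, align 4] → 16; @16: mtime [4B, align 4] → 20; size 20, align 4
@0: refcount [2B, align 2] → 2
+2 pad (align 4)
@4: uid [4B, align 4] → 8
@8: start_time [4B, align 4] → 12
@12: lock [4B, align 4] → 16
@16: gid [1B, align 1] → 17
+3 pad (align 4)
@20: prio [20B, align 4] → 40
@40: rss [2B, align 2] → 42
+2 tail pad (align 4)
size 44, align 4
— Entry2 —
@0: rss [2B, align 2] → 2
@2: refcount [2B, align 2] → 4
@4: lock [4B, align 4] → 8
@8: start_time [4B, align 4] → 12
@12: gid [1B, align 1] → 13
+3 pad (align 4)
@16: prio [20B, align 4] → 36
@36: uid [4B, align 4] → 40
size 40, align 4
44 − 40 = 4

4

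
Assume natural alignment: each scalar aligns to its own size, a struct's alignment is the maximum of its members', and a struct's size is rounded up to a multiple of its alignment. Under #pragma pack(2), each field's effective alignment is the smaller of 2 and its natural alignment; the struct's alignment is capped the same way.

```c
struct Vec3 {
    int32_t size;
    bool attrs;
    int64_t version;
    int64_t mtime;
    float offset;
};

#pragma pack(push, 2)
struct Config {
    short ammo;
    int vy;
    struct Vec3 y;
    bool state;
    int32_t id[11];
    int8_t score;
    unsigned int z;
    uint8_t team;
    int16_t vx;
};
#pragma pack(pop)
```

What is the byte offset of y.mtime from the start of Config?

22

Vec3: size at 0 (size 4, align 4) → ends 4; attrs at 4 (size 1, align 1) → ends 5; pad 3 to align 8 for version; version at 8 (size 8, align 8) → ends 16; mtime at 16 (size 8, align 8) → ends 24; offset at 24 (size 4, align 4) → ends 28; tail pad 4 to reach multiple of 8; total 32 bytes, alignment 8
ammo at 0 (size 2, align 2) → ends 2
vy at 2 (size 4, align 2) → ends 6
y at 6 (size 32, align 2) → ends 38
within Vec3: mtime at 16
6 + 16 = 22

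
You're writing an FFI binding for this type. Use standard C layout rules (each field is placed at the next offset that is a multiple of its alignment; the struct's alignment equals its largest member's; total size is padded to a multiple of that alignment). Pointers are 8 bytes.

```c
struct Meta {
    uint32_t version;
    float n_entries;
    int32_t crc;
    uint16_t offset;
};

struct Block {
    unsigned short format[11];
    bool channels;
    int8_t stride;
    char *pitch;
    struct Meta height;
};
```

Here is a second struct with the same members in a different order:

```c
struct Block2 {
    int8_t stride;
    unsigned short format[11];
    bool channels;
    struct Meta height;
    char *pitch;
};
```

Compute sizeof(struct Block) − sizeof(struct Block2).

Meta: 0..4  version  (4B, 4-aligned); 4..8  n_entries  (4B, 4-aligned); 8..12  crc  (4B, 4-aligned); 12..14  offset  (2B, 2-aligned); 14..16  -- tail padding (2B); sizeof = 16, alignof = 4
0..22  format  (22B, 2-aligned)
22..23  channels  (1B, 1-aligned)
23..24  stride  (1B, 1-aligned)
24..32  pitch  (8B, 8-aligned)
32..48  height  (16B, 4-aligned)
sizeof = 48, alignof = 8
— Block2 —
0..1  stride  (1B, 1-aligned)
1..2  -- padding (1B)
2..24  format  (22B, 2-aligned)
24..25  channels  (1B, 1-aligned)
25..28  -- padding (3B)
28..44  height  (16B, 4-aligned)
44..48  -- padding (4B)
48..56  pitch  (8B, 8-aligned)
sizeof = 56, alignof = 8
48 − 56 = -8

-8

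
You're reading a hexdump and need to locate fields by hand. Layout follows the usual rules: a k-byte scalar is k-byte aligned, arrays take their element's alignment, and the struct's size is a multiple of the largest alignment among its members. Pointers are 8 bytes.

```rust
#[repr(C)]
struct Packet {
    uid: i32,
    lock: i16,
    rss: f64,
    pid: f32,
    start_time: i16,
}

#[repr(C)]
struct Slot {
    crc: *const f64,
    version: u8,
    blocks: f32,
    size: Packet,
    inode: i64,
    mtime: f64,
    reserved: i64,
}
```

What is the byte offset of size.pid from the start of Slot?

Packet: @0: uid [4B, align 4] → 4; @4: lock [2B, align 2] → 6; +2 pad (align 8); @8: rss [8B, align 8] → 16; @16: pid [4B, align 4] → 20; @20: start_time [2B, align 2] → 22; +2 tail pad (align 8); size 24, align 8
@0: crc [8B, align 8] → 8
@8: version [1B, align 1] → 9
+3 pad (align 4)
@12: blocks [4B, align 4] → 16
@16: size [24B, align 8] → 40
within Packet: pid at 16
16 + 16 = 32

32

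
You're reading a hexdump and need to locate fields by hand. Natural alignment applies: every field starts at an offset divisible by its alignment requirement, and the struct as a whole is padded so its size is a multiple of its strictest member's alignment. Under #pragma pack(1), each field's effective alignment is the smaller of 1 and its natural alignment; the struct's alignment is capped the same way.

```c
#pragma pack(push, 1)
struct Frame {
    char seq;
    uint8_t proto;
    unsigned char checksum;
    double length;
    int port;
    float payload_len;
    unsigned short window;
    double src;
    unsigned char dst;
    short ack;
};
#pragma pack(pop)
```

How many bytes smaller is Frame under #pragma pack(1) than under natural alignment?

16

natural layout:
  0..1  seq  (1B, 1-aligned)
  1..2  proto  (1B, 1-aligned)
  2..3  checksum  (1B, 1-aligned)
  3..8  -- padding (5B)
  8..16  length  (8B, 8-aligned)
  16..20  port  (4B, 4-aligned)
  20..24  payload_len  (4B, 4-aligned)
  24..26  window  (2B, 2-aligned)
  26..32  -- padding (6B)
  32..40  src  (8B, 8-aligned)
  40..41  dst  (1B, 1-aligned)
  41..42  -- padding (1B)
  42..44  ack  (2B, 2-aligned)
  44..48  -- tail padding (4B)
  sizeof = 48, alignof = 8
packed(1) layout:
  0..1  seq  (1B, 1-aligned)
  1..2  proto  (1B, 1-aligned)
  2..3  checksum  (1B, 1-aligned)
  3..11  length  (8B, 1-aligned)
  11..15  port  (4B, 1-aligned)
  15..19  payload_len  (4B, 1-aligned)
  19..21  window  (2B, 1-aligned)
  21..29  src  (8B, 1-aligned)
  29..30  dst  (1B, 1-aligned)
  30..32  ack  (2B, 1-aligned)
  sizeof = 32, alignof = 1
48 − 32 = 16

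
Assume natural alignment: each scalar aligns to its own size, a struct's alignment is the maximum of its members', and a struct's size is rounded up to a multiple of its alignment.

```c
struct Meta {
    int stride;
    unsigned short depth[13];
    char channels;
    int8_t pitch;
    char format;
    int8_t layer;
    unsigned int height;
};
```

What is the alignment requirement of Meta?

4

member alignments: stride=4, depth=2, channels=1, pitch=1, format=1, layer=1, height=4
max = 4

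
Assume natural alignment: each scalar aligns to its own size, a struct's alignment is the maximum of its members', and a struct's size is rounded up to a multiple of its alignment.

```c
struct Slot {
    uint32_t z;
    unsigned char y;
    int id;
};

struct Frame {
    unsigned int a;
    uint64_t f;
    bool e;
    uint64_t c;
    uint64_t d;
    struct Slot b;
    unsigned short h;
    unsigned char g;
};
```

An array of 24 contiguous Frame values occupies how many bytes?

1344

Slot: z at 0 (size 4, align 4) → ends 4; y at 4 (size 1, align 1) → ends 5; pad 3 to align 4 for id; id at 8 (size 4, align 4) → ends 12; total 12 bytes, alignment 4
a at 0 (size 4, align 4) → ends 4
pad 4 to align 8 for f
f at 8 (size 8, align 8) → ends 16
e at 16 (size 1, align 1) → ends 17
pad 7 to align 8 for c
c at 24 (size 8, align 8) → ends 32
d at 32 (size 8, align 8) → ends 40
b at 40 (size 12, align 4) → ends 52
h at 52 (size 2, align 2) → ends 54
g at 54 (size 1, align 1) → ends 55
tail pad 1 to reach multiple of 8
total 56 bytes, alignment 8
array of 24: 24 × 56 = 1344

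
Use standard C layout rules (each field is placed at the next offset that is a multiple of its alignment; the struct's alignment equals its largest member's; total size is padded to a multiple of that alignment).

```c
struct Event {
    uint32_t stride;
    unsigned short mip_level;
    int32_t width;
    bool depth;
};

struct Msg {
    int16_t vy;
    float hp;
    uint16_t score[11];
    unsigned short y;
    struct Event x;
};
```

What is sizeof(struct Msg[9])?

Event: @0: stride [4B, align 4] → 4; @4: mip_level [2B, align 2] → 6; +2 pad (align 4); @8: width [4B, align 4] → 12; @12: depth [1B, align 1] → 13; +3 tail pad (align 4); size 16, align 4
@0: vy [2B, align 2] → 2
+2 pad (align 4)
@4: hp [4B, align 4] → 8
@8: score [22B, align 2] → 30
@30: y [2B, align 2] → 32
@32: x [16B, align 4] → 48
size 48, align 4
array of 9: 9 × 48 = 432

432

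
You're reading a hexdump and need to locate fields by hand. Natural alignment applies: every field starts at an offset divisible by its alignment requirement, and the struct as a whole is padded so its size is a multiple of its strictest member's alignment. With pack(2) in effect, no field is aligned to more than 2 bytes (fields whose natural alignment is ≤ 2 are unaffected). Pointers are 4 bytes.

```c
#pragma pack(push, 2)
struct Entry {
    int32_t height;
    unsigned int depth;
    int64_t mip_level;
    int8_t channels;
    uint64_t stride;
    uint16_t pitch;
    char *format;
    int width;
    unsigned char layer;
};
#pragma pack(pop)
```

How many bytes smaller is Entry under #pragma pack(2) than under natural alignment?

10

natural layout:
  height at 0 (size 4, align 4) → ends 4
  depth at 4 (size 4, align 4) → ends 8
  mip_level at 8 (size 8, align 8) → ends 16
  channels at 16 (size 1, align 1) → ends 17
  pad 7 to align 8 for stride
  stride at 24 (size 8, align 8) → ends 32
  pitch at 32 (size 2, align 2) → ends 34
  pad 2 to align 4 for format
  format at 36 (size 4, align 4) → ends 40
  width at 40 (size 4, align 4) → ends 44
  layer at 44 (size 1, align 1) → ends 45
  tail pad 3 to reach multiple of 8
  total 48 bytes, alignment 8
packed(2) layout:
  height at 0 (size 4, align 2) → ends 4
  depth at 4 (size 4, align 2) → ends 8
  mip_level at 8 (size 8, align 2) → ends 16
  channels at 16 (size 1, align 1) → ends 17
  pad 1 to align 2 for stride
  stride at 18 (size 8, align 2) → ends 26
  pitch at 26 (size 2, align 2) → ends 28
  format at 28 (size 4, align 2) → ends 32
  width at 32 (size 4, align 2) → ends 36
  layer at 36 (size 1, align 1) → ends 37
  tail pad 1 to reach multiple of 2
  total 38 bytes, alignment 2
48 − 38 = 10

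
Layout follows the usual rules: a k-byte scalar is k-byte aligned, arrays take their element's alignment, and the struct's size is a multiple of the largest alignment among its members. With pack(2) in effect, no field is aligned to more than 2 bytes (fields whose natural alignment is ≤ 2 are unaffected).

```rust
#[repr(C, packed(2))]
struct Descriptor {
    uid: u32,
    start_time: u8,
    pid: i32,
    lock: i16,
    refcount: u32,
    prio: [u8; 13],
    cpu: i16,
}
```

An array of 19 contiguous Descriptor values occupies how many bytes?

608

0..4  uid  (4B, 2-aligned)
4..5  start_time  (1B, 1-aligned)
5..6  -- padding (1B)
6..10  pid  (4B, 2-aligned)
10..12  lock  (2B, 2-aligned)
12..16  refcount  (4B, 2-aligned)
16..29  prio  (13B, 1-aligned)
29..30  -- padding (1B)
30..32  cpu  (2B, 2-aligned)
sizeof = 32, alignof = 2
array of 19: 19 × 32 = 608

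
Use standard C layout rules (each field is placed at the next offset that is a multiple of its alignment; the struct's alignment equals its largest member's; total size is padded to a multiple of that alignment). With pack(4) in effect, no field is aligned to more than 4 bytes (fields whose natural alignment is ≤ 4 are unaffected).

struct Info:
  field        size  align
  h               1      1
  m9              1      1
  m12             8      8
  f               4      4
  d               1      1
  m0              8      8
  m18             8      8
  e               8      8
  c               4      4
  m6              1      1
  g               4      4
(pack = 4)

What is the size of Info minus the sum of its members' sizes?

8

@0: h [1B, align 1] → 1
@1: m9 [1B, align 1] → 2
+2 pad (align 4)
@4: m12 [8B, align 4] → 12
@12: f [4B, align 4] → 16
@16: d [1B, align 1] → 17
+3 pad (align 4)
@20: m0 [8B, align 4] → 28
@28: m18 [8B, align 4] → 36
@36: e [8B, align 4] → 44
@44: c [4B, align 4] → 48
@48: m6 [1B, align 1] → 49
+3 pad (align 4)
@52: g [4B, align 4] → 56
size 56, align 4
data bytes 48, size 56 → padding 8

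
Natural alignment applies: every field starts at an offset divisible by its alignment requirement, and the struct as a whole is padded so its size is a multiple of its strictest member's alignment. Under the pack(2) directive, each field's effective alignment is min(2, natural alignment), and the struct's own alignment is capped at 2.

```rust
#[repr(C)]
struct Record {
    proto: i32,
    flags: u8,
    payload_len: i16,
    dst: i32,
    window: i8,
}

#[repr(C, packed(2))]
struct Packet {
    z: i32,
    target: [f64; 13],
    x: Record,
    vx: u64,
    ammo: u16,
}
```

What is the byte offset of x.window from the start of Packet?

Record: @0: proto [4B, align 4] → 4; @4: flags [1B, align 1] → 5; +1 pad (align 2); @6: payload_len [2B, align 2] → 8; @8: dst [4B, align 4] → 12; @12: window [1B, align 1] → 13; +3 tail pad (align 4); size 16, align 4
@0: z [4B, align 2] → 4
@4: target [104B, align 2] → 108
@108: x [16B, align 2] → 124
within Record: window at 12
108 + 12 = 120

120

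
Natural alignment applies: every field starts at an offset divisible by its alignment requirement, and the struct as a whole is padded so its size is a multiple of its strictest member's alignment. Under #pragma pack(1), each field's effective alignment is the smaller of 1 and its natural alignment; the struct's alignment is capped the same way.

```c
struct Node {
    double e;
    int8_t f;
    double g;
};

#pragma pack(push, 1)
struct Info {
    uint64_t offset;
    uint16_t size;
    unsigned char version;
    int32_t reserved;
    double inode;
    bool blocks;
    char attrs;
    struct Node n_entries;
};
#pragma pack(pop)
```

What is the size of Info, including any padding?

49

Node: e at 0 (size 8, align 8) → ends 8; f at 8 (size 1, align 1) → ends 9; pad 7 to align 8 for g; g at 16 (size 8, align 8) → ends 24; total 24 bytes, alignment 8
offset at 0 (size 8, align 1) → ends 8
size at 8 (size 2, align 1) → ends 10
version at 10 (size 1, align 1) → ends 11
reserved at 11 (size 4, align 1) → ends 15
inode at 15 (size 8, align 1) → ends 23
blocks at 23 (size 1, align 1) → ends 24
attrs at 24 (size 1, align 1) → ends 25
n_entries at 25 (size 24, align 1) → ends 49
total 49 bytes, alignment 1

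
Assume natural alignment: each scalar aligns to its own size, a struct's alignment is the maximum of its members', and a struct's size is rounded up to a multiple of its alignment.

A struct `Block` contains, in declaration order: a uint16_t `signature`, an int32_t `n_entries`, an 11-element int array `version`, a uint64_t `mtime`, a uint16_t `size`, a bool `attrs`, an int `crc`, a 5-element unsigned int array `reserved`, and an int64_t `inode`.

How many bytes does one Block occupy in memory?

0..2  signature  (2B, 2-aligned)
2..4  -- padding (2B)
4..8  n_entries  (4B, 4-aligned)
8..52  version  (44B, 4-aligned)
52..56  -- padding (4B)
56..64  mtime  (8B, 8-aligned)
64..66  size  (2B, 2-aligned)
66..67  attrs  (1B, 1-aligned)
67..68  -- padding (1B)
68..72  crc  (4B, 4-aligned)
72..92  reserved  (20B, 4-aligned)
92..96  -- padding (4B)
96..104  inode  (8B, 8-aligned)
sizeof = 104, alignof = 8

104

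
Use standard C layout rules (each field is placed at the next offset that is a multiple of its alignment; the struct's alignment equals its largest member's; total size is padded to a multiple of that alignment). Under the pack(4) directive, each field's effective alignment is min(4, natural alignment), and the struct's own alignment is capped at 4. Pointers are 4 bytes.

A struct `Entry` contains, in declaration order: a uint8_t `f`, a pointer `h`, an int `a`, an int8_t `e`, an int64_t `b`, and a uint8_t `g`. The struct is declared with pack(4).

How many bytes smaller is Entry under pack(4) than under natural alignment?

4

natural layout:
  0..1  f  (1B, 1-aligned)
  1..4  -- padding (3B)
  4..8  h  (4B, 4-aligned)
  8..12  a  (4B, 4-aligned)
  12..13  e  (1B, 1-aligned)
  13..16  -- padding (3B)
  16..24  b  (8B, 8-aligned)
  24..25  g  (1B, 1-aligned)
  25..32  -- tail padding (7B)
  sizeof = 32, alignof = 8
packed(4) layout:
  0..1  f  (1B, 1-aligned)
  1..4  -- padding (3B)
  4..8  h  (4B, 4-aligned)
  8..12  a  (4B, 4-aligned)
  12..13  e  (1B, 1-aligned)
  13..16  -- padding (3B)
  16..24  b  (8B, 4-aligned)
  24..25  g  (1B, 1-aligned)
  25..28  -- tail padding (3B)
  sizeof = 28, alignof = 4
32 − 28 = 4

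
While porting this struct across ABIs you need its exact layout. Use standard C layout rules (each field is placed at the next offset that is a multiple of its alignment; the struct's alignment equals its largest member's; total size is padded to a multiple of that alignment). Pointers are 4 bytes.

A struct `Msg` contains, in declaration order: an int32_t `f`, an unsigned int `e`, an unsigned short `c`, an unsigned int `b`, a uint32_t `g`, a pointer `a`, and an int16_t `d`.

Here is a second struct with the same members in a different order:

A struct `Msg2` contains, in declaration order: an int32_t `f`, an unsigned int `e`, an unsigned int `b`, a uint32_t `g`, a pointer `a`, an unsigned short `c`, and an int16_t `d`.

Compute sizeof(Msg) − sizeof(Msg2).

4

0..4  f  (4B, 4-aligned)
4..8  e  (4B, 4-aligned)
8..10  c  (2B, 2-aligned)
10..12  -- padding (2B)
12..16  b  (4B, 4-aligned)
16..20  g  (4B, 4-aligned)
20..24  a  (4B, 4-aligned)
24..26  d  (2B, 2-aligned)
26..28  -- tail padding (2B)
sizeof = 28, alignof = 4
— Msg2 —
0..4  f  (4B, 4-aligned)
4..8  e  (4B, 4-aligned)
8..12  b  (4B, 4-aligned)
12..16  g  (4B, 4-aligned)
16..20  a  (4B, 4-aligned)
20..22  c  (2B, 2-aligned)
22..24  d  (2B, 2-aligned)
sizeof = 24, alignof = 4
28 − 24 = 4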